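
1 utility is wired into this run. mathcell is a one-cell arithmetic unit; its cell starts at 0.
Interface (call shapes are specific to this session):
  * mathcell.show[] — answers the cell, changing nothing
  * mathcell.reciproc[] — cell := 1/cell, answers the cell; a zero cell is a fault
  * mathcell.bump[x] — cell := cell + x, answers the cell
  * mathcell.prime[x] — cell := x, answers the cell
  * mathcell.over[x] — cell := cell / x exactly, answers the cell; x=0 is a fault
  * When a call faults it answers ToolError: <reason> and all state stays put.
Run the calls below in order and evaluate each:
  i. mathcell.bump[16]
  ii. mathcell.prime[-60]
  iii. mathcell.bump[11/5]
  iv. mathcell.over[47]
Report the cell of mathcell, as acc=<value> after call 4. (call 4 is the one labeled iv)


Answer: acc=-289/235

Derivation:
I run bump on x='16', and observe 16.
Invoking prime on x='-60', yielding -60.
I use bump on x='11/5', yielding -289/5.
Calling over on x='47': -289/235.


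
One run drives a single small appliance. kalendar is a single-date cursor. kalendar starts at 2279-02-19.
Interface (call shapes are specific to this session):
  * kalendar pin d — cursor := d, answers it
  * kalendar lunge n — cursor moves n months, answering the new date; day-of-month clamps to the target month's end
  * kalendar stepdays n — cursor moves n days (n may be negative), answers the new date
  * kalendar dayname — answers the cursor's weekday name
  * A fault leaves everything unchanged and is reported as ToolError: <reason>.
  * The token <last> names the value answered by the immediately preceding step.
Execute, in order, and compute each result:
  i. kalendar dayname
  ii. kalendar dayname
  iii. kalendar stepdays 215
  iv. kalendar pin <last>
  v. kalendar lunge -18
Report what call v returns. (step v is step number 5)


Answer: 2278-03-22

Derivation:
→ kalendar dayname()
← Wednesday
→ kalendar dayname()
← Wednesday
→ kalendar stepdays(n→215)
← 2279-09-22
→ kalendar pin(d→<last>)
← 2279-09-22
→ kalendar lunge(n→-18)
← 2278-03-22


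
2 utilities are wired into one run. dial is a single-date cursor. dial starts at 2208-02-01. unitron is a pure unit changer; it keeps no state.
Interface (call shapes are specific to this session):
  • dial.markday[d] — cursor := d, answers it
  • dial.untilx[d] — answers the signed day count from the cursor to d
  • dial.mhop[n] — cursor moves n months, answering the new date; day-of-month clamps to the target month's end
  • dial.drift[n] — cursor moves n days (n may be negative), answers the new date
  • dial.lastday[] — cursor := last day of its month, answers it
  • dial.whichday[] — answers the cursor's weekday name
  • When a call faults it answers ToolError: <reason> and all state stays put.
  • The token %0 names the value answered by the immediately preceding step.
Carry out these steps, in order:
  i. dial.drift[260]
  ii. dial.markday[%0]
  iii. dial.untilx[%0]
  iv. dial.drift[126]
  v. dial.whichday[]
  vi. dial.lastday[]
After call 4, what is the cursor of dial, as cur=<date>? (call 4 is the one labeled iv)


Answer: cur=2209-02-21

Derivation:
% drift n='260'
= 2208-10-18
% markday d='%0'
= 2208-10-18
% untilx d='%0'
= 0
% drift n='126'
= 2209-02-21
% whichday
= Tuesday
% lastday
= 2209-02-28


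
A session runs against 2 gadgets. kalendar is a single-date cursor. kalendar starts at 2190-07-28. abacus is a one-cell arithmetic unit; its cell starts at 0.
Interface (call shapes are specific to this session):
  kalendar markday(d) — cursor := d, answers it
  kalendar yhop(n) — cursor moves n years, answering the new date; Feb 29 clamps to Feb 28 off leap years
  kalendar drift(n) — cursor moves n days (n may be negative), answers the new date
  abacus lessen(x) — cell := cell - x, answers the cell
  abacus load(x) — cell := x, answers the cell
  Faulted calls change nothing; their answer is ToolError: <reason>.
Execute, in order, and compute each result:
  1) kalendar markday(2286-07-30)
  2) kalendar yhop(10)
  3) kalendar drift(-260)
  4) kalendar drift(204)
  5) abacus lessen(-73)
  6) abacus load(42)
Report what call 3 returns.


Answer: 2295-11-13

Derivation:
> kalendar markday d: 2286-07-30
[out] 2286-07-30
> kalendar yhop n: 10
[out] 2296-07-30
> kalendar drift n: -260
[out] 2295-11-13
> kalendar drift n: 204
[out] 2296-06-04
> abacus lessen x: -73
[out] 73
> abacus load x: 42
[out] 42


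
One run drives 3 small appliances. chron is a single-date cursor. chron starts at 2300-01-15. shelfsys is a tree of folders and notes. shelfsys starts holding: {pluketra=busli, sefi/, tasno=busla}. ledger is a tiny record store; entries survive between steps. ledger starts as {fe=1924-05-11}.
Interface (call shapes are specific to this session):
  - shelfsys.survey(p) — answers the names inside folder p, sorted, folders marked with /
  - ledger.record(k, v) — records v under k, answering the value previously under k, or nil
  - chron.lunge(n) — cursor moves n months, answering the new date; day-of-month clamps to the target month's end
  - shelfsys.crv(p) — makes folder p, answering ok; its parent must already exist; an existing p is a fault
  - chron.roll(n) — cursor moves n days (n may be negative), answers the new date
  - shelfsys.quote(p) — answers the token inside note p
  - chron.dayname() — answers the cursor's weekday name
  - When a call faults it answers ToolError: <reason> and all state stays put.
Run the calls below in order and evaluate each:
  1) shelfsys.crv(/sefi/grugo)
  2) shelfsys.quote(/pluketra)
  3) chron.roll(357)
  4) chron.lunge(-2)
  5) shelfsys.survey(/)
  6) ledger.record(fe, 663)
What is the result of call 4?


Answer: 2300-11-07

Derivation:
Step: shelfsys.crv[p='/sefi/grugo']
Result: ok
Step: shelfsys.quote[p='/pluketra']
Result: busli
Step: chron.roll[n='357']
Result: 2301-01-07
Step: chron.lunge[n='-2']
Result: 2300-11-07
Step: shelfsys.survey[p='/']
Result: [pluketra, sefi/, tasno]
Step: ledger.record[k='fe'; v='663']
Result: 1924-05-11


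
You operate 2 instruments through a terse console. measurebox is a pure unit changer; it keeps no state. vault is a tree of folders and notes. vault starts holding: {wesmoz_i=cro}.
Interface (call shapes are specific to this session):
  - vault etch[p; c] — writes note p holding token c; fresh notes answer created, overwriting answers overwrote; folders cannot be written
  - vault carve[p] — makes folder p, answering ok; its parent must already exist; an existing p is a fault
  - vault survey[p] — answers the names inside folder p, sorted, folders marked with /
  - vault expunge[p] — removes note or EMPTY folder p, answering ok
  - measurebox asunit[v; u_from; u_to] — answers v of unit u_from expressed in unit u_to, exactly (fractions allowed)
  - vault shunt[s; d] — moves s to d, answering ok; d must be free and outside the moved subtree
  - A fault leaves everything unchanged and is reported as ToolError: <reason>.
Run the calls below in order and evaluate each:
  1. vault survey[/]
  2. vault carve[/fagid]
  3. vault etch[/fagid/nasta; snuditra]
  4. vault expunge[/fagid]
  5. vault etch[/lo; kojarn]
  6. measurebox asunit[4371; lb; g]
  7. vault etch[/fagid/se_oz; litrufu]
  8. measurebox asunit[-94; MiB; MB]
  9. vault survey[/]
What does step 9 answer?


;; 1. vault survey(p='/') => [wesmoz_i]
;; 2. vault carve(p='/fagid') => ok
;; 3. vault etch(p='/fagid/nasta', c='snuditra') => created
;; 4. vault expunge(p='/fagid') => ToolError: not empty
;; 5. vault etch(p='/lo', c='kojarn') => created
;; 6. measurebox asunit(v='4371', u_from='lb', u_to='g') => 198265224927/100000
;; 7. vault etch(p='/fagid/se_oz', c='litrufu') => created
;; 8. measurebox asunit(v='-94', u_from='MiB', u_to='MB') => -1540096/15625
;; 9. vault survey(p='/') => [fagid/, lo, wesmoz_i]

Answer: [fagid/, lo, wesmoz_i]


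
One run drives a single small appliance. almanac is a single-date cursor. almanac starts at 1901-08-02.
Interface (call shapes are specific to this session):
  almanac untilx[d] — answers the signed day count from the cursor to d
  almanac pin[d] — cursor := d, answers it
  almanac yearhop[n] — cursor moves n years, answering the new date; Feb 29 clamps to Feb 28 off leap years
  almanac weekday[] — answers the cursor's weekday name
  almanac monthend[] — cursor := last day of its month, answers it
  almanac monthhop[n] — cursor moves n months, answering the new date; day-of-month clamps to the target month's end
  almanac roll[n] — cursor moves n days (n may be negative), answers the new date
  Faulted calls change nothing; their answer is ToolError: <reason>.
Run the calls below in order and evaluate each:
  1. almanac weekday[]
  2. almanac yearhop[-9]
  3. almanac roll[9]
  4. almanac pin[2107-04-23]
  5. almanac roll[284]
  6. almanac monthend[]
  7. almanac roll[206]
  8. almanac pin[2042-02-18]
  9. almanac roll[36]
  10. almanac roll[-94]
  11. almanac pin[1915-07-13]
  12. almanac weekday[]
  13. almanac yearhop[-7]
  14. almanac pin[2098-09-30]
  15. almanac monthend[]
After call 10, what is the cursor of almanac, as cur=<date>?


Answer: cur=2041-12-22

Derivation:
Next I call almanac weekday(), — result: Friday.
I use almanac yearhop(n='-9'), which returns 1892-08-02.
Calling almanac roll(n='9'), — result: 1892-08-11.
I try almanac pin(d='2107-04-23'), and get 2107-04-23.
I try almanac roll(n='284'), and see 2108-02-01.
I try almanac monthend(), and observe 2108-02-29.
I call almanac roll(n='206'), giving 2108-09-22.
Next I call almanac pin(d='2042-02-18'), — result: 2042-02-18.
I call almanac roll(n='36'), and see 2042-03-26.
I use almanac roll(n='-94'), and get 2041-12-22.
I run almanac pin(d='1915-07-13'), — result: 1915-07-13.
Now I run almanac weekday(), → Tuesday.
Next I call almanac yearhop(n='-7'), and see 1908-07-13.
I try almanac pin(d='2098-09-30'), and get 2098-09-30.
I invoke almanac monthend, → 2098-09-30.


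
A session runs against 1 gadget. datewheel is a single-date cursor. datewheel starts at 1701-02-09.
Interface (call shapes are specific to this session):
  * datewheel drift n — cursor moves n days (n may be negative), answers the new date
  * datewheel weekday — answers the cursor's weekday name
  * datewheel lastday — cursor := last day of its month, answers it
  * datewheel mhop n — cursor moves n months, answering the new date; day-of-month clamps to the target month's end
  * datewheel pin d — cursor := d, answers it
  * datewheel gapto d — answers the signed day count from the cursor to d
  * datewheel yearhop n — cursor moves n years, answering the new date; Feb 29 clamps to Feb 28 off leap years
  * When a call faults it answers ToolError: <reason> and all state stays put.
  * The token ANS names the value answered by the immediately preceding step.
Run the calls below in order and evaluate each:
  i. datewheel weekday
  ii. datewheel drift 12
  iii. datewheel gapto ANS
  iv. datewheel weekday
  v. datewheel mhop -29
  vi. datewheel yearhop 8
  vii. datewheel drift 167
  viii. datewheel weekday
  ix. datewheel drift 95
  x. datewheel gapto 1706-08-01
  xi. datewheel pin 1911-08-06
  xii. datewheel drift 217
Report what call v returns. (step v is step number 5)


% 1. datewheel weekday() => Wednesday
% 2. datewheel drift(n→12) => 1701-02-21
% 3. datewheel gapto(d→ANS) => 0
% 4. datewheel weekday() => Monday
% 5. datewheel mhop(n→-29) => 1698-09-21
% 6. datewheel yearhop(n→8) => 1706-09-21
% 7. datewheel drift(n→167) => 1707-03-07
% 8. datewheel weekday() => Monday
% 9. datewheel drift(n→95) => 1707-06-10
% 10. datewheel gapto(d→1706-08-01) => -313
% 11. datewheel pin(d→1911-08-06) => 1911-08-06
% 12. datewheel drift(n→217) => 1912-03-10

Answer: 1698-09-21


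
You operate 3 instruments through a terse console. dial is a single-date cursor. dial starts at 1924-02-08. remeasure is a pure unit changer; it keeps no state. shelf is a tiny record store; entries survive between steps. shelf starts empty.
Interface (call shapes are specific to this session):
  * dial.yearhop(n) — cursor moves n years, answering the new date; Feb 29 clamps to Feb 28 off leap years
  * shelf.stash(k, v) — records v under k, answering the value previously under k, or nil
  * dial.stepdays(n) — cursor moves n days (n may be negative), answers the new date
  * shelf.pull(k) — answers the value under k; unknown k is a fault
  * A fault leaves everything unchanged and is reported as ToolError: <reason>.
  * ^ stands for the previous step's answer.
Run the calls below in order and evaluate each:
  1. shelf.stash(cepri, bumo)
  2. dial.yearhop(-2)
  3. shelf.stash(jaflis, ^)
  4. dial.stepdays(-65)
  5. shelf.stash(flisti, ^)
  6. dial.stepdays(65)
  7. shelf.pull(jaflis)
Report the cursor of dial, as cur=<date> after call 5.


% 1. stash(cepri, bumo) == nil
% 2. yearhop(-2) == 1922-02-08
% 3. stash(jaflis, ^) == nil
% 4. stepdays(-65) == 1921-12-05
% 5. stash(flisti, ^) == nil
% 6. stepdays(65) == 1922-02-08
% 7. pull(jaflis) == 1922-02-08

Answer: cur=1921-12-05


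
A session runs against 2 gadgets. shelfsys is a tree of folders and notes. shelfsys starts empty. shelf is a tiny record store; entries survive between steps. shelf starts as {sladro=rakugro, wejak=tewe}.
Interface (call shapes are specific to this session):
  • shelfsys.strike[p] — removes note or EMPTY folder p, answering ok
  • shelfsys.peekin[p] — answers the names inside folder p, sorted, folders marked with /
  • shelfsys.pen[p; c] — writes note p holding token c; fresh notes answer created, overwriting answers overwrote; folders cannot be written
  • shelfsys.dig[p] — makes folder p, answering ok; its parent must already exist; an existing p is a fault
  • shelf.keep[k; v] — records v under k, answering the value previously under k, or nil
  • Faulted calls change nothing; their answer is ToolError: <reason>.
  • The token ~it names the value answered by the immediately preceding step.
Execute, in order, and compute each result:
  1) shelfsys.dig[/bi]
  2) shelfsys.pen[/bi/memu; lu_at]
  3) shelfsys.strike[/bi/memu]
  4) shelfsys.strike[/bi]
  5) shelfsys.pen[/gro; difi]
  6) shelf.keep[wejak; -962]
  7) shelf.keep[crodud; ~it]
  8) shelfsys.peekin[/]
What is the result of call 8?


> shelfsys.dig p: /bi
[out] ok
> shelfsys.pen p: /bi/memu c: lu_at
[out] created
> shelfsys.strike p: /bi/memu
[out] ok
> shelfsys.strike p: /bi
[out] ok
> shelfsys.pen p: /gro c: difi
[out] created
> shelf.keep k: wejak v: -962
[out] tewe
> shelf.keep k: crodud v: ~it
[out] nil
> shelfsys.peekin p: /
[out] [gro]

Answer: [gro]


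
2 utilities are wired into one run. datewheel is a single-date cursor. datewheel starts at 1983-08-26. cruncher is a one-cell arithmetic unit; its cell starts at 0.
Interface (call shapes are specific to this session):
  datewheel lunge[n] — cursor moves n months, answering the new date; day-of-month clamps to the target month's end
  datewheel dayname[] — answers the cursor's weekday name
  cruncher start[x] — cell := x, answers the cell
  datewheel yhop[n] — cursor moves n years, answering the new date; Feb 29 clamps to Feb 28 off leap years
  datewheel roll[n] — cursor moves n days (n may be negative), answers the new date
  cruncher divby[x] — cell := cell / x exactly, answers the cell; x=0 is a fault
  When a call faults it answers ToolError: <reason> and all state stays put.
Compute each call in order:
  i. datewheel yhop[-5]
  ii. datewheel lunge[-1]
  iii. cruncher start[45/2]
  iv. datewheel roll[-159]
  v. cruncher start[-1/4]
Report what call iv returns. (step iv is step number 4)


$ datewheel yhop -5
:: 1978-08-26
$ datewheel lunge -1
:: 1978-07-26
$ cruncher start 45/2
:: 45/2
$ datewheel roll -159
:: 1978-02-17
$ cruncher start -1/4
:: -1/4

Answer: 1978-02-17


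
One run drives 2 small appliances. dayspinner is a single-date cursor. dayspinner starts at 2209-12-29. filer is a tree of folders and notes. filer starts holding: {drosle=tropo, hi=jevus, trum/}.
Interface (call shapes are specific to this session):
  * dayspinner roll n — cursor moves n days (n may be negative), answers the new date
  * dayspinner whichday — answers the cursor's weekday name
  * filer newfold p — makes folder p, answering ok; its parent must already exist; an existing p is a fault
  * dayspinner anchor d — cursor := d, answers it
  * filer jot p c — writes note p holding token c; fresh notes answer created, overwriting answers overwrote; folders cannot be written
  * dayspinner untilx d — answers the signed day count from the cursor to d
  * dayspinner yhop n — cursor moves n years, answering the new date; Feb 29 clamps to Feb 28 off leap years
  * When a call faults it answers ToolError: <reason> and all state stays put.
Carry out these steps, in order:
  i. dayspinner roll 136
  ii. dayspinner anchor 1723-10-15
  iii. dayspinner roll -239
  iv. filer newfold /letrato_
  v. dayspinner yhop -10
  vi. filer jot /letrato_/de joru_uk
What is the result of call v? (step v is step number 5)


Answer: 1713-02-18

Derivation:
Then dayspinner roll with n=136: 2210-05-14.
Then dayspinner anchor with d=1723-10-15, yielding 1723-10-15.
Next I call dayspinner roll with n=-239: 1723-02-18.
I try filer newfold with p=/letrato_, giving ok.
Using dayspinner yhop with n=-10, and see 1713-02-18.
I call filer jot with p=/letrato_/de, c=joru_uk, and get created.


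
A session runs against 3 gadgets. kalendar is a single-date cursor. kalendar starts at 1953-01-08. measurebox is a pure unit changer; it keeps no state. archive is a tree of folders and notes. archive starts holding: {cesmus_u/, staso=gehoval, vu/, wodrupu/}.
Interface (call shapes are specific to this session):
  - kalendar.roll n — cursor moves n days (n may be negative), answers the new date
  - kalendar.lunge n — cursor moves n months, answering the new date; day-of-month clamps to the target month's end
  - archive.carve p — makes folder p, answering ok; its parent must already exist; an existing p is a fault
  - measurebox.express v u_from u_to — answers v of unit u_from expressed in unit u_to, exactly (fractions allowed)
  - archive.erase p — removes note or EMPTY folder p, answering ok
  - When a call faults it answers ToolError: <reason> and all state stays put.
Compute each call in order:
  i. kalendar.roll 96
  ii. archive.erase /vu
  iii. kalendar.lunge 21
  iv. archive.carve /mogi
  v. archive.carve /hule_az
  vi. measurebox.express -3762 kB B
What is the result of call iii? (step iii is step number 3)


→ roll(n→96)
← 1953-04-14
→ erase(p→/vu)
← ok
→ lunge(n→21)
← 1955-01-14
→ carve(p→/mogi)
← ok
→ carve(p→/hule_az)
← ok
→ express(v→-3762, u_from→kB, u_to→B)
← -3762000

Answer: 1955-01-14


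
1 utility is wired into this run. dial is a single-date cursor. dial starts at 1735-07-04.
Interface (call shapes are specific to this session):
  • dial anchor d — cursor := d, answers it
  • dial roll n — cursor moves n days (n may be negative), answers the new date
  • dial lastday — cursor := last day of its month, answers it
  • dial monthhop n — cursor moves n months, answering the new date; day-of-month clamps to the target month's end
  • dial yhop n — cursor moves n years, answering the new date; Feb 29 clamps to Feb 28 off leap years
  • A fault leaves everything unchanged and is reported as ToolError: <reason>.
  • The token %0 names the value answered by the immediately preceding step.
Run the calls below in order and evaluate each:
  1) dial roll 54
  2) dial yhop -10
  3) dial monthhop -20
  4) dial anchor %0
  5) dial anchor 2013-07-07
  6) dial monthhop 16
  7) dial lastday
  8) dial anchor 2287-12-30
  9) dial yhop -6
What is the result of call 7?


~$ dial roll n=54
:: 1735-08-27
~$ dial yhop n=-10
:: 1725-08-27
~$ dial monthhop n=-20
:: 1723-12-27
~$ dial anchor d=%0
:: 1723-12-27
~$ dial anchor d=2013-07-07
:: 2013-07-07
~$ dial monthhop n=16
:: 2014-11-07
~$ dial lastday
:: 2014-11-30
~$ dial anchor d=2287-12-30
:: 2287-12-30
~$ dial yhop n=-6
:: 2281-12-30

Answer: 2014-11-30


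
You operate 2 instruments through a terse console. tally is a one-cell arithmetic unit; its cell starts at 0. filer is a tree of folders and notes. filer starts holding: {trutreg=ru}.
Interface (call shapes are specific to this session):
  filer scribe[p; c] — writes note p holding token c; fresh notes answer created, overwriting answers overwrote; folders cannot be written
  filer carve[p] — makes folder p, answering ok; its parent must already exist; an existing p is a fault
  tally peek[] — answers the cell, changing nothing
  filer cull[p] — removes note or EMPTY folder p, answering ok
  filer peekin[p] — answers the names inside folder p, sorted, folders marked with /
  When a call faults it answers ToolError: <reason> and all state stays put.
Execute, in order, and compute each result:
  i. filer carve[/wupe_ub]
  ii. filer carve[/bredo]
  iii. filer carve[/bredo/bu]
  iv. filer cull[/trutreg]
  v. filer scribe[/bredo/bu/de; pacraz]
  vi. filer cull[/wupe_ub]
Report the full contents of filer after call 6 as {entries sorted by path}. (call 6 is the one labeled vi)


Answer: {bredo/, bredo/bu/, bredo/bu/de=pacraz}

Derivation:
// 1. filer carve(p: /wupe_ub) -> ok
// 2. filer carve(p: /bredo) -> ok
// 3. filer carve(p: /bredo/bu) -> ok
// 4. filer cull(p: /trutreg) -> ok
// 5. filer scribe(p: /bredo/bu/de, c: pacraz) -> created
// 6. filer cull(p: /wupe_ub) -> ok


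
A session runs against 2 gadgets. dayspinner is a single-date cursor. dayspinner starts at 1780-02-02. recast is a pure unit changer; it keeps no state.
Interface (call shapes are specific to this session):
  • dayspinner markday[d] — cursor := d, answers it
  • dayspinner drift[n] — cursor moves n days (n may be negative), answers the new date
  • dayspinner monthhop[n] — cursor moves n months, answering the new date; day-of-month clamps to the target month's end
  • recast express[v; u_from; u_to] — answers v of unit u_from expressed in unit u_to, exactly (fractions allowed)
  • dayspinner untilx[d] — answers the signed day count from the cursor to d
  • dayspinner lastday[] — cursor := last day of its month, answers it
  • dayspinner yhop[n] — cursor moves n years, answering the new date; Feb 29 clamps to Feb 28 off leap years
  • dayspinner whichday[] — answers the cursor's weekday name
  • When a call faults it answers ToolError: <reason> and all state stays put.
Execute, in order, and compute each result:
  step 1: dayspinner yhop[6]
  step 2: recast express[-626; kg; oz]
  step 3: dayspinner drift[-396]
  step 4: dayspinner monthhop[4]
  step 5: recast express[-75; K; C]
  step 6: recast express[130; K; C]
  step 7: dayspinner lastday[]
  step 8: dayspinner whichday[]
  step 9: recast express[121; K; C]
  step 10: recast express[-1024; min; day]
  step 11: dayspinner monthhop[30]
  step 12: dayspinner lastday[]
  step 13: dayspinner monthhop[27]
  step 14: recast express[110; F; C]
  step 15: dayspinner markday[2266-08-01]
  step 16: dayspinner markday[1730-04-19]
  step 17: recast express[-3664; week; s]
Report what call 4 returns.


Answer: 1785-05-02

Derivation:
==> dayspinner yhop(n→6)
<== 1786-02-02
==> recast express(v→-626, u_from→kg, u_to→oz)
<== -1001600000000/45359237
==> dayspinner drift(n→-396)
<== 1785-01-02
==> dayspinner monthhop(n→4)
<== 1785-05-02
==> recast express(v→-75, u_from→K, u_to→C)
<== -6963/20
==> recast express(v→130, u_from→K, u_to→C)
<== -2863/20
==> dayspinner lastday()
<== 1785-05-31
==> dayspinner whichday()
<== Tuesday
==> recast express(v→121, u_from→K, u_to→C)
<== -3043/20
==> recast express(v→-1024, u_from→min, u_to→day)
<== -32/45
==> dayspinner monthhop(n→30)
<== 1787-11-30
==> dayspinner lastday()
<== 1787-11-30
==> dayspinner monthhop(n→27)
<== 1790-02-28
==> recast express(v→110, u_from→F, u_to→C)
<== 130/3
==> dayspinner markday(d→2266-08-01)
<== 2266-08-01
==> dayspinner markday(d→1730-04-19)
<== 1730-04-19
==> recast express(v→-3664, u_from→week, u_to→s)
<== -2215987200


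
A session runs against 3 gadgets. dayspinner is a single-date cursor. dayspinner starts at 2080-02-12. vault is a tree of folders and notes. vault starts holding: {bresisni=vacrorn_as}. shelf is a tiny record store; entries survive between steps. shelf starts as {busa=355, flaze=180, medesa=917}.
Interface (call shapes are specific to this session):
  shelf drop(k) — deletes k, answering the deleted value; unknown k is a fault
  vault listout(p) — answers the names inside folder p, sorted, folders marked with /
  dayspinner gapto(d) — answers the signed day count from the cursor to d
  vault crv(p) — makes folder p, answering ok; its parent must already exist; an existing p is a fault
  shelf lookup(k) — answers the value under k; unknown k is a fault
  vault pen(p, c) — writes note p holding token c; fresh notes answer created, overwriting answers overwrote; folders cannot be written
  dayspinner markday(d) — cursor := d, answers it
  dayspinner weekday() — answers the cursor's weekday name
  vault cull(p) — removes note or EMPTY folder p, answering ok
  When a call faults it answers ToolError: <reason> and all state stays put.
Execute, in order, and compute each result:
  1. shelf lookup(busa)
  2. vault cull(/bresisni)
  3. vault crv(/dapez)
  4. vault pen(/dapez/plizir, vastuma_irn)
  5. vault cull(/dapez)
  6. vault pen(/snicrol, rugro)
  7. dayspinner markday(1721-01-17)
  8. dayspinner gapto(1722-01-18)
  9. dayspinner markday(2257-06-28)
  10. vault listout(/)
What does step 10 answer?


Answer: [dapez/, snicrol]

Derivation:
# shelf lookup(k=busa) ~> 355
# vault cull(p=/bresisni) ~> ok
# vault crv(p=/dapez) ~> ok
# vault pen(p=/dapez/plizir, c=vastuma_irn) ~> created
# vault cull(p=/dapez) ~> ToolError: not empty
# vault pen(p=/snicrol, c=rugro) ~> created
# dayspinner markday(d=1721-01-17) ~> 1721-01-17
# dayspinner gapto(d=1722-01-18) ~> 366
# dayspinner markday(d=2257-06-28) ~> 2257-06-28
# vault listout(p=/) ~> [dapez/, snicrol]


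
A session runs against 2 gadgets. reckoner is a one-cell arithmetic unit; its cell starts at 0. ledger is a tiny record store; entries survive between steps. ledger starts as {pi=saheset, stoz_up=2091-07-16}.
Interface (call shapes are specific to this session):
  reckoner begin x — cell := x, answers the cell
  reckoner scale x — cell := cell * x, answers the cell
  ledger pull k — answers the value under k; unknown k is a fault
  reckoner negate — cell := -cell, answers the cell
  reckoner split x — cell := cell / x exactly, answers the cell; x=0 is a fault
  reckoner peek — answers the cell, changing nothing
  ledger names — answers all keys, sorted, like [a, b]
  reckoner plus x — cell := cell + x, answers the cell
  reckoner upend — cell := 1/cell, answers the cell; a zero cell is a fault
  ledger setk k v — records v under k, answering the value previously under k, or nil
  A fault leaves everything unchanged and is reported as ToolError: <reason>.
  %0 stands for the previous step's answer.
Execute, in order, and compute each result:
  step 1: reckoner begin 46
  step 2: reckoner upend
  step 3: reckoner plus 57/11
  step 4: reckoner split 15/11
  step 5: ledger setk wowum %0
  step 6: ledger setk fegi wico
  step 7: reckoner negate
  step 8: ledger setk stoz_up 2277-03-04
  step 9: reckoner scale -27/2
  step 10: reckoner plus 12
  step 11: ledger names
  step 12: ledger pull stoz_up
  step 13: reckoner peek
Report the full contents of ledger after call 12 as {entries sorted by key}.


% 1. reckoner begin(x='46') : 46
% 2. reckoner upend() : 1/46
% 3. reckoner plus(x='57/11') : 2633/506
% 4. reckoner split(x='15/11') : 2633/690
% 5. ledger setk(k='wowum', v='%0') : nil
% 6. ledger setk(k='fegi', v='wico') : nil
% 7. reckoner negate() : -2633/690
% 8. ledger setk(k='stoz_up', v='2277-03-04') : 2091-07-16
% 9. reckoner scale(x='-27/2') : 23697/460
% 10. reckoner plus(x='12') : 29217/460
% 11. ledger names() : [fegi, pi, stoz_up, wowum]
% 12. ledger pull(k='stoz_up') : 2277-03-04
% 13. reckoner peek() : 29217/460

Answer: {fegi=wico, pi=saheset, stoz_up=2277-03-04, wowum=2633/690}


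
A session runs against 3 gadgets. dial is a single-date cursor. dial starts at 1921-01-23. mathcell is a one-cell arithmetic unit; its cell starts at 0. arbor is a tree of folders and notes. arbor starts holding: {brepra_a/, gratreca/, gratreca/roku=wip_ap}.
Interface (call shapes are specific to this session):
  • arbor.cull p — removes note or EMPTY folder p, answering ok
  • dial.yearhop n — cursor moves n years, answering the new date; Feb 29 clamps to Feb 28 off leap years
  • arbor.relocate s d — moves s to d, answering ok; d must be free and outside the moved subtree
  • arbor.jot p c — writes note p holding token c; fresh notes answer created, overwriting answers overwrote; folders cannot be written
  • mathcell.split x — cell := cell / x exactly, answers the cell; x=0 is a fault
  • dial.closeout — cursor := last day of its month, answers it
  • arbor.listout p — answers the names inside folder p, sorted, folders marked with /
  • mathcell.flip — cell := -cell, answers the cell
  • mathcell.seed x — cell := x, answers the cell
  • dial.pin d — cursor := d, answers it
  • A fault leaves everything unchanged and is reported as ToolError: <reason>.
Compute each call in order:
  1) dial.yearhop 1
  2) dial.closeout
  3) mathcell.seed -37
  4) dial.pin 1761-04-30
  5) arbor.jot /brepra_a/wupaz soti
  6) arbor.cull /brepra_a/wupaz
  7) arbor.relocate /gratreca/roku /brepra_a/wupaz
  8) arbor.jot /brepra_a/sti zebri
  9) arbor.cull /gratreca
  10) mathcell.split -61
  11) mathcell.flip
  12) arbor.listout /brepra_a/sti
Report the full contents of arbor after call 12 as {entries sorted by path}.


→ dial.yearhop(n: 1)
← 1922-01-23
→ dial.closeout()
← 1922-01-31
→ mathcell.seed(x: -37)
← -37
→ dial.pin(d: 1761-04-30)
← 1761-04-30
→ arbor.jot(p: /brepra_a/wupaz, c: soti)
← created
→ arbor.cull(p: /brepra_a/wupaz)
← ok
→ arbor.relocate(s: /gratreca/roku, d: /brepra_a/wupaz)
← ok
→ arbor.jot(p: /brepra_a/sti, c: zebri)
← created
→ arbor.cull(p: /gratreca)
← ok
→ mathcell.split(x: -61)
← 37/61
→ mathcell.flip()
← -37/61
→ arbor.listout(p: /brepra_a/sti)
← ToolError: not a directory

Answer: {brepra_a/, brepra_a/sti=zebri, brepra_a/wupaz=wip_ap}


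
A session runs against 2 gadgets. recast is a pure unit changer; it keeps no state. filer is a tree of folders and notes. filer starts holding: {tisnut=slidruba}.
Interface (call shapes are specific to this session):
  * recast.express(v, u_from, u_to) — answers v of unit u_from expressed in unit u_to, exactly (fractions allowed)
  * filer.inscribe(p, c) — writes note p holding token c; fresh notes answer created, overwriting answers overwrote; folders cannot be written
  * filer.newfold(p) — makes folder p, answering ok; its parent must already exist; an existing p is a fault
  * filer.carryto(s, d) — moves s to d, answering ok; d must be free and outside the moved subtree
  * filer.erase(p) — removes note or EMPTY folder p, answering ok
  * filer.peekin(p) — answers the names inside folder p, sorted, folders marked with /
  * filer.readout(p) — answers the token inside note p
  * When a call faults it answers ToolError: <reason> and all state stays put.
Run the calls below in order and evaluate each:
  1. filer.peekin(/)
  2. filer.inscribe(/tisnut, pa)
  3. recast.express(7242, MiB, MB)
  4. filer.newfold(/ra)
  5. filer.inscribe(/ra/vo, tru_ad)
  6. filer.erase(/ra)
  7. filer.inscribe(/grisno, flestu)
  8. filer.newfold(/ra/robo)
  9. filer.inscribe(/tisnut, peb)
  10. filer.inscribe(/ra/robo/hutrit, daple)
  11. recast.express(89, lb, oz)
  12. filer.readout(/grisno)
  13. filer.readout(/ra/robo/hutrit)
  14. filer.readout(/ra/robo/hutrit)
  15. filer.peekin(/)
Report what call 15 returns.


→ filer.peekin(p=/)
← [tisnut]
→ filer.inscribe(p=/tisnut, c=pa)
← overwrote
→ recast.express(v=7242, u_from=MiB, u_to=MB)
← 118652928/15625
→ filer.newfold(p=/ra)
← ok
→ filer.inscribe(p=/ra/vo, c=tru_ad)
← created
→ filer.erase(p=/ra)
← ToolError: not empty
→ filer.inscribe(p=/grisno, c=flestu)
← created
→ filer.newfold(p=/ra/robo)
← ok
→ filer.inscribe(p=/tisnut, c=peb)
← overwrote
→ filer.inscribe(p=/ra/robo/hutrit, c=daple)
← created
→ recast.express(v=89, u_from=lb, u_to=oz)
← 1424
→ filer.readout(p=/grisno)
← flestu
→ filer.readout(p=/ra/robo/hutrit)
← daple
→ filer.readout(p=/ra/robo/hutrit)
← daple
→ filer.peekin(p=/)
← [grisno, ra/, tisnut]

Answer: [grisno, ra/, tisnut]


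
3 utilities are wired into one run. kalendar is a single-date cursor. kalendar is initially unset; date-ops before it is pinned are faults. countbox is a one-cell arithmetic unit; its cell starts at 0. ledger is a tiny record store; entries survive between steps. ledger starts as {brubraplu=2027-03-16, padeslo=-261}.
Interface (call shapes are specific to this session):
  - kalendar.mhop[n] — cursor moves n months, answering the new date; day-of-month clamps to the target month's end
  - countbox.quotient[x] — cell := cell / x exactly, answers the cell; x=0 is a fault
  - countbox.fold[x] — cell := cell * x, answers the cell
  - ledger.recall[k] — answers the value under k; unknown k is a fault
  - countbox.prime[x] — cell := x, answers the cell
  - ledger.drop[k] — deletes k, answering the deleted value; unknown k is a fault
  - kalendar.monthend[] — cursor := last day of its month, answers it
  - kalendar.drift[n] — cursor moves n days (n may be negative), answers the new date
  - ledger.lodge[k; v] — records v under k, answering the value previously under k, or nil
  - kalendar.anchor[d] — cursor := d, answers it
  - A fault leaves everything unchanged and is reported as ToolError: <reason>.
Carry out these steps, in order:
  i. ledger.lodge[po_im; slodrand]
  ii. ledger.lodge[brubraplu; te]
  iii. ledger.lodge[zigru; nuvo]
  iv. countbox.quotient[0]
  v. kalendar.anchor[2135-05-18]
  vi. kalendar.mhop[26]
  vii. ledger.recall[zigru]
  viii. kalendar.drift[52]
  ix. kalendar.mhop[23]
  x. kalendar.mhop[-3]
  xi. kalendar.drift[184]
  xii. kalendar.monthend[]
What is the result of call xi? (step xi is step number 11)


Answer: 2139-11-08

Derivation:
Then lodge using k='po_im', v='slodrand', giving nil.
Calling lodge using k='brubraplu', v='te', which returns 2027-03-16.
I use lodge using k='zigru', v='nuvo', giving nil.
I try quotient using x='0', yielding ToolError: division by zero.
Next I call anchor using d='2135-05-18', and get 2135-05-18.
I try mhop using n='26', yielding 2137-07-18.
Invoking recall using k='zigru', — result: nuvo.
Now I run drift using n='52', and get 2137-09-08.
I invoke mhop using n='23', which returns 2139-08-08.
Now I run mhop using n='-3', — result: 2139-05-08.
Then drift using n='184', yielding 2139-11-08.
I invoke monthend, and see 2139-11-30.


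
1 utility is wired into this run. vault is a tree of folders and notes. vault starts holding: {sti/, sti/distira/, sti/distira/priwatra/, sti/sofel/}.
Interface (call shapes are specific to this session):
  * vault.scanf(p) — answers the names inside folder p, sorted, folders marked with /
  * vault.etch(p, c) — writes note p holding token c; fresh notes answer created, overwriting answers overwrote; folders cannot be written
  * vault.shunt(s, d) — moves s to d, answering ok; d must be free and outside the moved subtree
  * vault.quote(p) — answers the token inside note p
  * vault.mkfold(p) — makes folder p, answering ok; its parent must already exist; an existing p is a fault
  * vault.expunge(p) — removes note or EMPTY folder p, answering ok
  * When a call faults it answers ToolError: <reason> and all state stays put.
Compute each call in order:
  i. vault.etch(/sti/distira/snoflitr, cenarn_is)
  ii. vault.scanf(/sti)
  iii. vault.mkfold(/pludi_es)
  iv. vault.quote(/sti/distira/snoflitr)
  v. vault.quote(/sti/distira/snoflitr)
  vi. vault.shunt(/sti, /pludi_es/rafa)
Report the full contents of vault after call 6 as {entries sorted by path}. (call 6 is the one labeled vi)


Answer: {pludi_es/, pludi_es/rafa/, pludi_es/rafa/distira/, pludi_es/rafa/distira/priwatra/, pludi_es/rafa/distira/snoflitr=cenarn_is, pludi_es/rafa/sofel/}

Derivation:
I try vault.etch with p: /sti/distira/snoflitr, c: cenarn_is, → created.
Using vault.scanf with p: /sti, and see [distira/, sofel/].
Invoking vault.mkfold with p: /pludi_es, and see ok.
Invoking vault.quote with p: /sti/distira/snoflitr, and observe cenarn_is.
Then vault.quote with p: /sti/distira/snoflitr, and see cenarn_is.
I call vault.shunt with s: /sti, d: /pludi_es/rafa, → ok.


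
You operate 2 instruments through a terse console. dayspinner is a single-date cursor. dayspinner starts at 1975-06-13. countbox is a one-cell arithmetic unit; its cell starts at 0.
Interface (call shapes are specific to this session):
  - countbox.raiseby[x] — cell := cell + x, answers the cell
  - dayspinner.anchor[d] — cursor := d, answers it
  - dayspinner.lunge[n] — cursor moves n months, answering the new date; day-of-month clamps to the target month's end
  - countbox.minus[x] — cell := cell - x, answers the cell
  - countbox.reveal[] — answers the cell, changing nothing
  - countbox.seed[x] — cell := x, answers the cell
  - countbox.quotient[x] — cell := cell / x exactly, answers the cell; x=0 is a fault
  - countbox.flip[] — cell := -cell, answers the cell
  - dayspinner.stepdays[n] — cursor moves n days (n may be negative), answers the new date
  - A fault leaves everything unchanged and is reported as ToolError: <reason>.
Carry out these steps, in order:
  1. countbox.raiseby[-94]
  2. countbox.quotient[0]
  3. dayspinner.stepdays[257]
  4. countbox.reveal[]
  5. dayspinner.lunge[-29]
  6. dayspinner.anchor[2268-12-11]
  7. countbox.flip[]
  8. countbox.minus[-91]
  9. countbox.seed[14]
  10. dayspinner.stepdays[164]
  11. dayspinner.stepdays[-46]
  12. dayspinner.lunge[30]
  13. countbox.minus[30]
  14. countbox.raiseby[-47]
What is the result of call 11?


~$ raiseby x: -94
[out] -94
~$ quotient x: 0
[out] ToolError: division by zero
~$ stepdays n: 257
[out] 1976-02-25
~$ reveal
[out] -94
~$ lunge n: -29
[out] 1973-09-25
~$ anchor d: 2268-12-11
[out] 2268-12-11
~$ flip
[out] 94
~$ minus x: -91
[out] 185
~$ seed x: 14
[out] 14
~$ stepdays n: 164
[out] 2269-05-24
~$ stepdays n: -46
[out] 2269-04-08
~$ lunge n: 30
[out] 2271-10-08
~$ minus x: 30
[out] -16
~$ raiseby x: -47
[out] -63

Answer: 2269-04-08


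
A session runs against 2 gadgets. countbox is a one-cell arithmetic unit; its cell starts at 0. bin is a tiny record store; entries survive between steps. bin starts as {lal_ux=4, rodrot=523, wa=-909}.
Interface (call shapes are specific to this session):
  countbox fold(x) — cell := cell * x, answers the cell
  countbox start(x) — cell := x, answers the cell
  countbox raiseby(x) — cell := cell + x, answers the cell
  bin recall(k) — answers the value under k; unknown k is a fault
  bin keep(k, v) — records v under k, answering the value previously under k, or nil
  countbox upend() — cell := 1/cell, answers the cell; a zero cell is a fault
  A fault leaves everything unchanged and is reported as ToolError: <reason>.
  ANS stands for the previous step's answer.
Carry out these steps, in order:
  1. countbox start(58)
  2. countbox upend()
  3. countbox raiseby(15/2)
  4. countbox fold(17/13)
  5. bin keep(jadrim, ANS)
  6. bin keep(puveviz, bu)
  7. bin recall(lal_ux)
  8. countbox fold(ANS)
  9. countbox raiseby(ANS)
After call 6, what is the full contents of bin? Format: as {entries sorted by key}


·→ countbox start(x=58)
·← 58
·→ countbox upend()
·← 1/58
·→ countbox raiseby(x=15/2)
·← 218/29
·→ countbox fold(x=17/13)
·← 3706/377
·→ bin keep(k=jadrim, v=ANS)
·← nil
·→ bin keep(k=puveviz, v=bu)
·← nil
·→ bin recall(k=lal_ux)
·← 4
·→ countbox fold(x=ANS)
·← 14824/377
·→ countbox raiseby(x=ANS)
·← 29648/377

Answer: {jadrim=3706/377, lal_ux=4, puveviz=bu, rodrot=523, wa=-909}


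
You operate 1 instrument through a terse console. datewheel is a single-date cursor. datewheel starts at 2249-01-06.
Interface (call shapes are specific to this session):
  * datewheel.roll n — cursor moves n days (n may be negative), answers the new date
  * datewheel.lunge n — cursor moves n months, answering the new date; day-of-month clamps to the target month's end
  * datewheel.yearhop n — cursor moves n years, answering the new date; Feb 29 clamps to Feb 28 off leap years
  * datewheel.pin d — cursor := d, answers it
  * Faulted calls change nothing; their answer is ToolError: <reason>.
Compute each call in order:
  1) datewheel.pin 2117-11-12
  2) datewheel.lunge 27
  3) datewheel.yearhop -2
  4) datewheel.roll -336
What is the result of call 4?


>> pin(d→2117-11-12)
<< 2117-11-12
>> lunge(n→27)
<< 2120-02-12
>> yearhop(n→-2)
<< 2118-02-12
>> roll(n→-336)
<< 2117-03-13

Answer: 2117-03-13
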